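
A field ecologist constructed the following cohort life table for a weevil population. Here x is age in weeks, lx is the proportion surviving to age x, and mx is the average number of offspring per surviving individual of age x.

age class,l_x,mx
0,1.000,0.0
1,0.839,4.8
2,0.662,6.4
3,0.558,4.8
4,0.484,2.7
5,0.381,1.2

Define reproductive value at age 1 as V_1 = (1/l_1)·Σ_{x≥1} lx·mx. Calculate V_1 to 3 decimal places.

15.145

lx·mx for x ≥ 1: 4.0272, 4.2368, 2.6784, 1.3068, 0.4572 → sum = 12.7064
V_1 = 12.7064 / l_1 = 12.7064 / 0.839 = 15.144696… → 15.145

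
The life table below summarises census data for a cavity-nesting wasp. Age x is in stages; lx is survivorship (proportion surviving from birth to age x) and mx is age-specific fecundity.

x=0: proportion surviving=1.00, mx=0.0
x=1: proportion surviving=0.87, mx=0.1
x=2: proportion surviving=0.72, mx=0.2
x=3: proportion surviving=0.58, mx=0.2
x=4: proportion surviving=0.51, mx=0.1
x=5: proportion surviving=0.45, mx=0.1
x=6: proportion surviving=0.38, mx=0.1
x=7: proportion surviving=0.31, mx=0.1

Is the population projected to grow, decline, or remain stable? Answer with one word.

R0 = Σ lx·mx = 0 + 0.087 + 0.144 + 0.116 + 0.051 + 0.045 + 0.038 + 0.031 = 0.512
R0 < 1, so the population is declining.

declining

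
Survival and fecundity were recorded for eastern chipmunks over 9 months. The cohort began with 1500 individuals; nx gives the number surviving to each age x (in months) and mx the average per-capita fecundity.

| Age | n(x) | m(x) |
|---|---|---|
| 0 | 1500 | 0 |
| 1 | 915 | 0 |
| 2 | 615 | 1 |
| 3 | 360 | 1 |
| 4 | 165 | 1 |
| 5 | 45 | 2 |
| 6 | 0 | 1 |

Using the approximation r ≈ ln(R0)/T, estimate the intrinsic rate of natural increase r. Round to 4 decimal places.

lx = nx/n0 = nx/1500: 1, 0.61, 0.41, 0.24, 0.11, 0.03, 0
R0 = Σ lx·mx = 0 + 0 + 0.41 + 0.24 + 0.11 + 0.06 + 0 = 0.82
Σ x·lx·mx = 2.28; T = 2.28/0.82 = 2.78049…
r ≈ ln(R0)/T = ln(0.82)/2.78049… = -0.071373… → -0.0714

-0.0714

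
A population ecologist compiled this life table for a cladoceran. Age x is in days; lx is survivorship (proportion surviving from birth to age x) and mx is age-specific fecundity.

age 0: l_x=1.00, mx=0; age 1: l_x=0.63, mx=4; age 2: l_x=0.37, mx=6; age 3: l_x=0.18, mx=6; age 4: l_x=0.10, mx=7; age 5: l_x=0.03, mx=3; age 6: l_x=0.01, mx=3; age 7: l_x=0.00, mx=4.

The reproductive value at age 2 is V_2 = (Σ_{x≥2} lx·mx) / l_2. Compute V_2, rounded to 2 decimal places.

lx·mx for x ≥ 2: 2.22, 1.08, 0.7, 0.09, 0.03, 0 → sum = 4.12
V_2 = 4.12 / l_2 = 4.12 / 0.37 = 11.135135… → 11.14

11.14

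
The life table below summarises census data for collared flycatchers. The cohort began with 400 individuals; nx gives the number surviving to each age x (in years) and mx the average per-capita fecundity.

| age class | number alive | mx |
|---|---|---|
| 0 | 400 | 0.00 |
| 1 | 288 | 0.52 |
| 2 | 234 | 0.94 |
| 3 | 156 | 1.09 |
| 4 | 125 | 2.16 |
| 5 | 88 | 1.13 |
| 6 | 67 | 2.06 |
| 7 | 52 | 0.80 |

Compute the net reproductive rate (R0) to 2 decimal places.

lx = nx/n0 = nx/400: 1, 0.72, 0.585, 0.39, 0.3125, 0.22, 0.1675, 0.13
lx·mx by age: 0, 0.3744, 0.5499, 0.4251, 0.675, 0.2486, 0.34505, 0.104
R0 = Σ lx·mx = 2.72205 → 2.72

2.72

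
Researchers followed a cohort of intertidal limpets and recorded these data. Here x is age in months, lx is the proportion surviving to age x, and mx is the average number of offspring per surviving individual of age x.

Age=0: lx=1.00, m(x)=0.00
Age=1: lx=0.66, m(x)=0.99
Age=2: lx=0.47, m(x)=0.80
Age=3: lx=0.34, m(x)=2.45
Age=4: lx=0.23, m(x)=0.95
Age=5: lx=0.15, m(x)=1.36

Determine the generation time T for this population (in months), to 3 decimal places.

lx·mx: 0, 0.6534, 0.376, 0.833, 0.2185, 0.204 → R0 = 2.2849
x·lx·mx: 0, 0.6534, 0.752, 2.499, 0.874, 1.02 → Σ = 5.7984
T = 5.7984 / 2.2849 = 2.537704… → 2.538

2.538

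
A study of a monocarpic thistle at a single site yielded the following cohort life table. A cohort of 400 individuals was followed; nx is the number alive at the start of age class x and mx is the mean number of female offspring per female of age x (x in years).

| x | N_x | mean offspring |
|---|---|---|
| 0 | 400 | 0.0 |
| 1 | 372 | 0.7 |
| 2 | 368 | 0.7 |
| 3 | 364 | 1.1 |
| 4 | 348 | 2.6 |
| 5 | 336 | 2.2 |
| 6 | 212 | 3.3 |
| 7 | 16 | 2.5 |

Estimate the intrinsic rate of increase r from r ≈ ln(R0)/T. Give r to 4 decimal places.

0.5062

lx = nx/n0 = nx/400: 1, 0.93, 0.92, 0.91, 0.87, 0.84, 0.53, 0.04
R0 = Σ lx·mx = 0 + 0.651 + 0.644 + 1.001 + 2.262 + 1.848 + 1.749 + 0.1 = 8.255
Σ x·lx·mx = 34.424; T = 34.424/8.255 = 4.17008…
r ≈ ln(R0)/T = ln(8.255)/4.17008… = 0.506182… → 0.5062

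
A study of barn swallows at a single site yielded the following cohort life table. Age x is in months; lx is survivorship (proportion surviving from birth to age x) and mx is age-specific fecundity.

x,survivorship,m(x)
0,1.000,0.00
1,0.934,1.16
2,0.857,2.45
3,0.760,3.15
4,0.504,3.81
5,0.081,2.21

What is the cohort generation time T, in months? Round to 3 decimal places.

2.741

lx·mx: 0, 1.08344, 2.09965, 2.394, 1.92024, 0.17901 → R0 = 7.67634
x·lx·mx: 0, 1.08344, 4.1993, 7.182, 7.68096, 0.89505 → Σ = 21.04075
T = 21.04075 / 7.67634 = 2.740987… → 2.741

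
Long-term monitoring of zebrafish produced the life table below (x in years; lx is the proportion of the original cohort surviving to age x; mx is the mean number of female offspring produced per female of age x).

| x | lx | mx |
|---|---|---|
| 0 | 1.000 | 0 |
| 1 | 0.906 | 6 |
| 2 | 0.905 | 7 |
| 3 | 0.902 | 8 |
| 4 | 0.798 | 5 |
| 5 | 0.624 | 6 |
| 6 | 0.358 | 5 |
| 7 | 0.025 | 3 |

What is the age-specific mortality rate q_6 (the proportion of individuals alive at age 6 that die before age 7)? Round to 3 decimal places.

0.930

q_6 = (l_6 − l_7) / l_6 = (0.358 − 0.025) / 0.358
     = 0.333 / 0.358 = 0.930168… → 0.930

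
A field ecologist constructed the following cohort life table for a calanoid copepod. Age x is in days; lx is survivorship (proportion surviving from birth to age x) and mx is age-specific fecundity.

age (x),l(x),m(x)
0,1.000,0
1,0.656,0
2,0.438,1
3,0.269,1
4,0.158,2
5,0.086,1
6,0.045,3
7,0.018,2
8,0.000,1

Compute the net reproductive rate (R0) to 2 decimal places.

lx·mx by age: 0, 0, 0.438, 0.269, 0.316, 0.086, 0.135, 0.036, 0
R0 = Σ lx·mx = 1.28 → 1.28

1.28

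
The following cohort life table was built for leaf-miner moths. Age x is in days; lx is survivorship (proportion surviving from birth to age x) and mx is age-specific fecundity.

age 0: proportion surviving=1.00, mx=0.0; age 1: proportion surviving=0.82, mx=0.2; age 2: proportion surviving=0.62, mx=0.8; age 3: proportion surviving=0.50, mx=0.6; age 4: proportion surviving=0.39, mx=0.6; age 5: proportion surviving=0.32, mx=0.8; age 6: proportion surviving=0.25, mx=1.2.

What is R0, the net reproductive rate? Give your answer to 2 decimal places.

1.75

lx·mx by age: 0, 0.164, 0.496, 0.3, 0.234, 0.256, 0.3
R0 = Σ lx·mx = 1.75 → 1.75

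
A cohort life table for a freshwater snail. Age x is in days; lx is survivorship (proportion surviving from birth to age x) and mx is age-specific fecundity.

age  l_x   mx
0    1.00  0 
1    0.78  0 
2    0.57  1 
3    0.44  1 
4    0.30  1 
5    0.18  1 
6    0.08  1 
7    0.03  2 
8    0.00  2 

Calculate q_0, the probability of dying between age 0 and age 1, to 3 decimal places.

q_0 = (l_0 − l_1) / l_0 = (1 − 0.78) / 1
     = 0.22 / 1 = 0.22 → 0.220

0.220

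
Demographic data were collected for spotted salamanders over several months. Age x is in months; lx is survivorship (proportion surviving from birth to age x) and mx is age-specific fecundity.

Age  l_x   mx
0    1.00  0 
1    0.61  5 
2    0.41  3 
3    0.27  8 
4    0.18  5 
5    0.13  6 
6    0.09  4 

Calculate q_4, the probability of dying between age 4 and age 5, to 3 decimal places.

q_4 = (l_4 − l_5) / l_4 = (0.18 − 0.13) / 0.18
     = 0.05 / 0.18 = 0.277778… → 0.278

0.278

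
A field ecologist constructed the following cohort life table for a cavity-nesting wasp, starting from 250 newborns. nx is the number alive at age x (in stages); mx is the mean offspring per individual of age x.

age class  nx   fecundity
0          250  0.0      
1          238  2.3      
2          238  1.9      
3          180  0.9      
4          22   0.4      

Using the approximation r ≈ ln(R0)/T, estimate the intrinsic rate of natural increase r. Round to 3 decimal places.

lx = nx/n0 = nx/250: 1, 0.952, 0.952, 0.72, 0.088
R0 = Σ lx·mx = 0 + 2.1896 + 1.8088 + 0.648 + 0.0352 = 4.6816
Σ x·lx·mx = 7.892; T = 7.892/4.6816 = 1.68575…
r ≈ ln(R0)/T = ln(4.6816)/1.68575… = 0.9157… → 0.916

0.916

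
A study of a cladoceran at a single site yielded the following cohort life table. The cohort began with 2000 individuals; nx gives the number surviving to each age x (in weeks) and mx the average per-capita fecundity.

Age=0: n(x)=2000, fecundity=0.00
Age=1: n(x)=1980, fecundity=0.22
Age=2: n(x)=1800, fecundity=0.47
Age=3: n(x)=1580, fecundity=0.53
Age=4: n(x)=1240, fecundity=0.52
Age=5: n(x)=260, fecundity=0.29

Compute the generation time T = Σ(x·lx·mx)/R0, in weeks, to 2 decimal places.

2.68

lx = nx/n0 = nx/2000: 1, 0.99, 0.9, 0.79, 0.62, 0.13
lx·mx: 0, 0.2178, 0.423, 0.4187, 0.3224, 0.0377 → R0 = 1.4196
x·lx·mx: 0, 0.2178, 0.846, 1.2561, 1.2896, 0.1885 → Σ = 3.798
T = 3.798 / 1.4196 = 2.675402… → 2.68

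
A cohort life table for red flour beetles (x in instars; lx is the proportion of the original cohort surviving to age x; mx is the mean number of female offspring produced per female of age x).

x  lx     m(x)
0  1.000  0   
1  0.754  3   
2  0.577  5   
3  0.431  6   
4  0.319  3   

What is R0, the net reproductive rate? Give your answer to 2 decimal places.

8.69

lx·mx by age: 0, 2.262, 2.885, 2.586, 0.957
R0 = Σ lx·mx = 8.69 → 8.69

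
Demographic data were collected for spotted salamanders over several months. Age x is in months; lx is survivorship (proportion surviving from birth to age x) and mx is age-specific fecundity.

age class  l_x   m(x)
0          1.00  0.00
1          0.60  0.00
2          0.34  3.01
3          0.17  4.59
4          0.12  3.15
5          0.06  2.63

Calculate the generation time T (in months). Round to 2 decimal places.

2.86

lx·mx: 0, 0, 1.0234, 0.7803, 0.378, 0.1578 → R0 = 2.3395
x·lx·mx: 0, 0, 2.0468, 2.3409, 1.512, 0.789 → Σ = 6.6887
T = 6.6887 / 2.3395 = 2.85903… → 2.86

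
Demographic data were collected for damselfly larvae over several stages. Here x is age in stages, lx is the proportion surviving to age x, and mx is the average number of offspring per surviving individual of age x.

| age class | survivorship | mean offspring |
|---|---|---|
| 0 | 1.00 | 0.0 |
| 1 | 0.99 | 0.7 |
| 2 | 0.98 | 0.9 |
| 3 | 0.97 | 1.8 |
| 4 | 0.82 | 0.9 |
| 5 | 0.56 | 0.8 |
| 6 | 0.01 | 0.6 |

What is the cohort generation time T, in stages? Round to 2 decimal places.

2.86

lx·mx: 0, 0.693, 0.882, 1.746, 0.738, 0.448, 0.006 → R0 = 4.513
x·lx·mx: 0, 0.693, 1.764, 5.238, 2.952, 2.24, 0.036 → Σ = 12.923
T = 12.923 / 4.513 = 2.863505… → 2.86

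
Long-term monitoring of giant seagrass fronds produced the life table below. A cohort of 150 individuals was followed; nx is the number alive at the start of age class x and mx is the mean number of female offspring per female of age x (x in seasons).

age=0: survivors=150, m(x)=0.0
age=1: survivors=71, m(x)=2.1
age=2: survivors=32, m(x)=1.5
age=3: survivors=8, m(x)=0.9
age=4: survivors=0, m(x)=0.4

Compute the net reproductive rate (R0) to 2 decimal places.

1.36

lx = nx/n0 = nx/150: 1, 0.47333…, 0.21333…, 0.05333…, 0
lx·mx by age: 0, 0.994…, 0.32…, 0.048…, 0
R0 = Σ lx·mx = 1.362… → 1.36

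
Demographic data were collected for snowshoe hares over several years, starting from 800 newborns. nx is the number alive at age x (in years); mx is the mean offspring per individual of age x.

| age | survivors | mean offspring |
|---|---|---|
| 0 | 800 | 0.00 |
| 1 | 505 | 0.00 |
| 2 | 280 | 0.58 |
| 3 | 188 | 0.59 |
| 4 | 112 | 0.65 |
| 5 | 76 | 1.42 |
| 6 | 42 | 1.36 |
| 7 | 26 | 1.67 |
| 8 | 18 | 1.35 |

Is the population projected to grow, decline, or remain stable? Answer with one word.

declining

lx = nx/n0 = nx/800: 1, 0.63125, 0.35, 0.235, 0.14, 0.095, 0.0525, 0.0325, 0.0225
R0 = Σ lx·mx = 0 + 0 + 0.203 + 0.13865 + 0.091 + 0.1349 + 0.0714 + 0.054275 + 0.030375 = 0.7236…
R0 < 1, so the population is declining.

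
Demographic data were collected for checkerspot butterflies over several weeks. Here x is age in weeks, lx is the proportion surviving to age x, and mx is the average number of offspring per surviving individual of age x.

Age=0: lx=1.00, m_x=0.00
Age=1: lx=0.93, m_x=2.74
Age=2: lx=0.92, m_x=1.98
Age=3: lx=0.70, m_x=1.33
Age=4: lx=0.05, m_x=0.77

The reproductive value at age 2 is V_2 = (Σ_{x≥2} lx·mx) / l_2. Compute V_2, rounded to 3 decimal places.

lx·mx for x ≥ 2: 1.8216, 0.931, 0.0385 → sum = 2.7911
V_2 = 2.7911 / l_2 = 2.7911 / 0.92 = 3.033804… → 3.034

3.034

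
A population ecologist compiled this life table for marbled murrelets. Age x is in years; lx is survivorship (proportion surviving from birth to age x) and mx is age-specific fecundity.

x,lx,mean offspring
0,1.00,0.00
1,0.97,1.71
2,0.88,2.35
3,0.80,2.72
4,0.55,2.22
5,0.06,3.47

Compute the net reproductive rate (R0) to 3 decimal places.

7.332

lx·mx by age: 0, 1.6587, 2.068, 2.176, 1.221, 0.2082
R0 = Σ lx·mx = 7.3319 → 7.332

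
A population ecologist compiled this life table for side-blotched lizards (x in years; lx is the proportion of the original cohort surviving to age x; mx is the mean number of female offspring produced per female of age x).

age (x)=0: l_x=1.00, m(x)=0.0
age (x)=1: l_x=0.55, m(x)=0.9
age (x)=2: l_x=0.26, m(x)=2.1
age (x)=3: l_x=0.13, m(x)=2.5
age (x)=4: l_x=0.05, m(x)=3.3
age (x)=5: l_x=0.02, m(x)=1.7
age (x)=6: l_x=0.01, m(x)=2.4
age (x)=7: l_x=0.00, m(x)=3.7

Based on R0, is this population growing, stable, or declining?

growing

R0 = Σ lx·mx = 0 + 0.495 + 0.546 + 0.325 + 0.165 + 0.034 + 0.024 + 0 = 1.589
R0 > 1, so the population is growing.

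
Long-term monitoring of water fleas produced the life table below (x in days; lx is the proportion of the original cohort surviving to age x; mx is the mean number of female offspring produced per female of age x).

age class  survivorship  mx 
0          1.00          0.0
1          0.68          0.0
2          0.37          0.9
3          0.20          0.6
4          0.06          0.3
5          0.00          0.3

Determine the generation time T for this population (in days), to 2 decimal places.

lx·mx: 0, 0, 0.333, 0.12, 0.018, 0 → R0 = 0.471
x·lx·mx: 0, 0, 0.666, 0.36, 0.072, 0 → Σ = 1.098
T = 1.098 / 0.471 = 2.33121… → 2.33

2.33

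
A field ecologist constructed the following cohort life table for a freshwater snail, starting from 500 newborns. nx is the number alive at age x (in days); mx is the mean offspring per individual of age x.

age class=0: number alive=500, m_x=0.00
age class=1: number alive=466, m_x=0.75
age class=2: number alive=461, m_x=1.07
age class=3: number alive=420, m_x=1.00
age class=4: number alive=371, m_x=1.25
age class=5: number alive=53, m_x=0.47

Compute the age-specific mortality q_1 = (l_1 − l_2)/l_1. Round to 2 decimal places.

0.01

lx = nx/n0 = nx/500: 1, 0.932, 0.922, 0.84, 0.742, 0.106
q_1 = (l_1 − l_2) / l_1 = (0.932 − 0.922) / 0.932
     = 0.01 / 0.932 = 0.01073… → 0.01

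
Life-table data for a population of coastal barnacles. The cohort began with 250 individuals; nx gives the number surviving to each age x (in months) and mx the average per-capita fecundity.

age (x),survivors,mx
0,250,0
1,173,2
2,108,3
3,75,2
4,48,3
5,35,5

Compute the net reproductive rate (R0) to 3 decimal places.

lx = nx/n0 = nx/250: 1, 0.692, 0.432, 0.3, 0.192, 0.14
lx·mx by age: 0, 1.384, 1.296, 0.6, 0.576, 0.7
R0 = Σ lx·mx = 4.556 → 4.556

4.556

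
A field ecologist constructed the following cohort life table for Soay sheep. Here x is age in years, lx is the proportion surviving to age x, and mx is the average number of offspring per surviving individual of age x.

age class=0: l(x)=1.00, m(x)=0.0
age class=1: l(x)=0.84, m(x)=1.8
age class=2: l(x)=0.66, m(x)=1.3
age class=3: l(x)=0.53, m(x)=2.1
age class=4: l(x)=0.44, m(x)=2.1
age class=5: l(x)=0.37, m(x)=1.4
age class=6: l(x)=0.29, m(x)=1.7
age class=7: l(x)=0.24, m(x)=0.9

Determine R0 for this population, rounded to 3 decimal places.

lx·mx by age: 0, 1.512, 0.858, 1.113, 0.924, 0.518, 0.493, 0.216
R0 = Σ lx·mx = 5.634 → 5.634

5.634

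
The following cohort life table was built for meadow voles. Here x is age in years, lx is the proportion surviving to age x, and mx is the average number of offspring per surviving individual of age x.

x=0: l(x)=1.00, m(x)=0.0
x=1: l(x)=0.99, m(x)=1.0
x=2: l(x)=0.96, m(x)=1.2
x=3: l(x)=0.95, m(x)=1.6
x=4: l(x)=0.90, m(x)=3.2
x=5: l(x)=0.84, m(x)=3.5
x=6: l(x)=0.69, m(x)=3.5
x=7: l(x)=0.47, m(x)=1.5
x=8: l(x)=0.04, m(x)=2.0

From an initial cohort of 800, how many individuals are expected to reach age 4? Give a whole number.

Expected survivors = N0 · l_4 = 800 × 0.90 = 720 → 720

720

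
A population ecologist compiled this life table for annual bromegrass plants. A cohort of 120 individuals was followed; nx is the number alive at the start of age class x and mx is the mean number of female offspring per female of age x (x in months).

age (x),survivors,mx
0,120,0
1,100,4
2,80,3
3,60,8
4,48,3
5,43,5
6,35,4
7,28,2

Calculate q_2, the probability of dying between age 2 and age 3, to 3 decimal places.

lx = nx/n0 = nx/120: 1, 0.83333…, 0.66667…, 0.5, 0.4, 0.35833…, 0.29167…, 0.23333…
q_2 = (l_2 − l_3) / l_2 = (0.666667… − 0.5) / 0.666667…
     = 0.166667… / 0.666667… = 0.25… → 0.250

0.250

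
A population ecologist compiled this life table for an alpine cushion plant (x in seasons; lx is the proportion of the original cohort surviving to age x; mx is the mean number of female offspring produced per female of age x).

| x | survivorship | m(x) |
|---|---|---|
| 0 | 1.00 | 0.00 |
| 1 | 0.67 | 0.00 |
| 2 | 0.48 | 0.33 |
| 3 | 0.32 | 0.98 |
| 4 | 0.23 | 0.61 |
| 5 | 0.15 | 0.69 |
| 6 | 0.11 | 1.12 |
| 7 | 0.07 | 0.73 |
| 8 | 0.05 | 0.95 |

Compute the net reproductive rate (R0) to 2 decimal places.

lx·mx by age: 0, 0, 0.1584, 0.3136, 0.1403, 0.1035, 0.1232, 0.0511, 0.0475
R0 = Σ lx·mx = 0.9376 → 0.94

0.94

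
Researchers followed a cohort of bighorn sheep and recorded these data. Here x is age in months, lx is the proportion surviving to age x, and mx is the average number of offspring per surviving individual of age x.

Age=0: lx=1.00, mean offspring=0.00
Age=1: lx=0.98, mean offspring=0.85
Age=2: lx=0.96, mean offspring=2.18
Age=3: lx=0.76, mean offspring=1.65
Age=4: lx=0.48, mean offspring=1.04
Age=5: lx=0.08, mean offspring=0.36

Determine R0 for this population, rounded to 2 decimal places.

4.71

lx·mx by age: 0, 0.833, 2.0928, 1.254, 0.4992, 0.0288
R0 = Σ lx·mx = 4.7078 → 4.71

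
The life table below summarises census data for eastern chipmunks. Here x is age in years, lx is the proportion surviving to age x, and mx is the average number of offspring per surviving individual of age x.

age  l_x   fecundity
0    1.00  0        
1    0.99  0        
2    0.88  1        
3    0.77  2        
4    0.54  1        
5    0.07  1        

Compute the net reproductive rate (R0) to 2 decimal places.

3.03

lx·mx by age: 0, 0, 0.88, 1.54, 0.54, 0.07
R0 = Σ lx·mx = 3.03 → 3.03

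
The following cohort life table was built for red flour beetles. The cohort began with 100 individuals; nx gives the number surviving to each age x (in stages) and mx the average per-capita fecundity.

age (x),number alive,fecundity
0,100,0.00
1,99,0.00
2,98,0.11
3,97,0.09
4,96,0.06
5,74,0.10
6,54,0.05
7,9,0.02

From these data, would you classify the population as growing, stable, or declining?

declining

lx = nx/n0 = nx/100: 1, 0.99, 0.98, 0.97, 0.96, 0.74, 0.54, 0.09
R0 = Σ lx·mx = 0 + 0 + 0.1078 + 0.0873 + 0.0576 + 0.074 + 0.027 + 0.0018 = 0.3555
R0 < 1, so the population is declining.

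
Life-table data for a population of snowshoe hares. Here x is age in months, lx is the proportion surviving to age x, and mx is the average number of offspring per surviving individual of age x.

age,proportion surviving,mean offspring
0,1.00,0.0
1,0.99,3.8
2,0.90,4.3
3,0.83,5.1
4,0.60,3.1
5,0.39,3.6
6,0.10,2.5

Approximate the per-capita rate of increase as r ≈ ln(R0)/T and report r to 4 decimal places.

R0 = Σ lx·mx = 0 + 3.762 + 3.87 + 4.233 + 1.86 + 1.404 + 0.25 = 15.379
Σ x·lx·mx = 40.161; T = 40.161/15.379 = 2.61142…
r ≈ ln(R0)/T = ln(15.379)/2.61142… = 1.046559… → 1.0466

1.0466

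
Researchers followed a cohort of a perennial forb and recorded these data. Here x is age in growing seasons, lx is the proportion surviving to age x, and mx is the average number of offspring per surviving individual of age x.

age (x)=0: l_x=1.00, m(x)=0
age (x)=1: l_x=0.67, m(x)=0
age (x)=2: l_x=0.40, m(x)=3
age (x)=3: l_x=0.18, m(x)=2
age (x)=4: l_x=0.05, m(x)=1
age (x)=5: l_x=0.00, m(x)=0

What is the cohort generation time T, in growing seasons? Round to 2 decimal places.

lx·mx: 0, 0, 1.2, 0.36, 0.05, 0 → R0 = 1.61
x·lx·mx: 0, 0, 2.4, 1.08, 0.2, 0 → Σ = 3.68
T = 3.68 / 1.61 = 2.285714… → 2.29

2.29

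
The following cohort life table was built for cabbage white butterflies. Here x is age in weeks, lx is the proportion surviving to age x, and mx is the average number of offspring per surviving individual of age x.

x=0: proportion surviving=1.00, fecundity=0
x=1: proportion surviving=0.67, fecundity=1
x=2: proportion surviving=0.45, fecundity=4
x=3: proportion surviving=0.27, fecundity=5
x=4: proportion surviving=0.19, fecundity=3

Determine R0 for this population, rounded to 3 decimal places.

4.390

lx·mx by age: 0, 0.67, 1.8, 1.35, 0.57
R0 = Σ lx·mx = 4.39 → 4.390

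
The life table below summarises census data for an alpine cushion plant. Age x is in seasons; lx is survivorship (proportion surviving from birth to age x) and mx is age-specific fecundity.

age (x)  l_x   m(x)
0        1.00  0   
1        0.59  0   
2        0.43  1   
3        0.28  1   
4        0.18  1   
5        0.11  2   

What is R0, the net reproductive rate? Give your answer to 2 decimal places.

lx·mx by age: 0, 0, 0.43, 0.28, 0.18, 0.22
R0 = Σ lx·mx = 1.11 → 1.11

1.11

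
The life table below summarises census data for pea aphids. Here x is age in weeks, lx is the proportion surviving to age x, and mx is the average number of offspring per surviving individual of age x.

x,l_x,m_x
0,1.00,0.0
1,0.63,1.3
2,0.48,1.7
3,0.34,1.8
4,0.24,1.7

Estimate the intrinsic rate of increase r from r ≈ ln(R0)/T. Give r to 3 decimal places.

R0 = Σ lx·mx = 0 + 0.819 + 0.816 + 0.612 + 0.408 = 2.655
Σ x·lx·mx = 5.919; T = 5.919/2.655 = 2.22938…
r ≈ ln(R0)/T = ln(2.655)/2.22938… = 0.43799… → 0.438

0.438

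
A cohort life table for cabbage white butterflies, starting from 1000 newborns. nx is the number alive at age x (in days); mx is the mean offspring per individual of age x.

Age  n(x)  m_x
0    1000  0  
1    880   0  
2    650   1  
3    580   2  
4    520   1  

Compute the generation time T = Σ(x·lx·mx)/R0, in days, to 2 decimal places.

2.94

lx = nx/n0 = nx/1000: 1, 0.88, 0.65, 0.58, 0.52
lx·mx: 0, 0, 0.65, 1.16, 0.52 → R0 = 2.33
x·lx·mx: 0, 0, 1.3, 3.48, 2.08 → Σ = 6.86
T = 6.86 / 2.33 = 2.944206… → 2.94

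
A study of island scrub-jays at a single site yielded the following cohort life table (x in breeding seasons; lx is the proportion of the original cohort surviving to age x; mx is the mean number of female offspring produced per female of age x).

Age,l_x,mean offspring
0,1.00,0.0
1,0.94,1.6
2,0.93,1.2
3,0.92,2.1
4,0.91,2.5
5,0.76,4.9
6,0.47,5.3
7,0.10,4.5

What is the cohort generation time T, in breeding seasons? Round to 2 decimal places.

lx·mx: 0, 1.504, 1.116, 1.932, 2.275, 3.724, 2.491, 0.45 → R0 = 13.492
x·lx·mx: 0, 1.504, 2.232, 5.796, 9.1, 18.62, 14.946, 3.15 → Σ = 55.348
T = 55.348 / 13.492 = 4.102283… → 4.10

4.10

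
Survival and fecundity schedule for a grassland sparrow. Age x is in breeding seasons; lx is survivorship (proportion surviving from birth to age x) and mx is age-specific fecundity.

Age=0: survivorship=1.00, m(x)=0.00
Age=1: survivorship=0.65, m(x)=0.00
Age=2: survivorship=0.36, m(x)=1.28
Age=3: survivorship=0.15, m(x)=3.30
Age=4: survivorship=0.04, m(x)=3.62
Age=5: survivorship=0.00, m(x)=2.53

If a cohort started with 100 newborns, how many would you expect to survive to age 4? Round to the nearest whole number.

Expected survivors = N0 · l_4 = 100 × 0.04 = 4 → 4

4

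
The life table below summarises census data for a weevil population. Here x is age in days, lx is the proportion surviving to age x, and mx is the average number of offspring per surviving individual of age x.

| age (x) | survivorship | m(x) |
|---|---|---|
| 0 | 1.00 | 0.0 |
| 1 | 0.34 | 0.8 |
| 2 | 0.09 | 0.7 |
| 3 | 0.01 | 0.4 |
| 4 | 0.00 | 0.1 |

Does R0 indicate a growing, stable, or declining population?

R0 = Σ lx·mx = 0 + 0.272 + 0.063 + 0.004 + 0 = 0.339
R0 < 1, so the population is declining.

declining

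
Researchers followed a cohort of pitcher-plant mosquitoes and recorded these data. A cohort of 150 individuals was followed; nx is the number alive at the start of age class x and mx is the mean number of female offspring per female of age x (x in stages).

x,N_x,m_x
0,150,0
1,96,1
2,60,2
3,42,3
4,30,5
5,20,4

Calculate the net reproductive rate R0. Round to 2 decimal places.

lx = nx/n0 = nx/150: 1, 0.64, 0.4, 0.28, 0.2, 0.13333…
lx·mx by age: 0, 0.64, 0.8, 0.84, 1, 0.533333…
R0 = Σ lx·mx = 3.813333… → 3.81

3.81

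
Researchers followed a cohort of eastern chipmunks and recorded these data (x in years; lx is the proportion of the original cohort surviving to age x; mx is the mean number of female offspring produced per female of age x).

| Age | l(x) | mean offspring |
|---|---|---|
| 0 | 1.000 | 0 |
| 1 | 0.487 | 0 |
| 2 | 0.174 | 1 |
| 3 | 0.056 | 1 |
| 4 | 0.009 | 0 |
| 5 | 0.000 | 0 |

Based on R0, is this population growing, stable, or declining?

R0 = Σ lx·mx = 0 + 0 + 0.174 + 0.056 + 0 + 0 = 0.23
R0 < 1, so the population is declining.

declining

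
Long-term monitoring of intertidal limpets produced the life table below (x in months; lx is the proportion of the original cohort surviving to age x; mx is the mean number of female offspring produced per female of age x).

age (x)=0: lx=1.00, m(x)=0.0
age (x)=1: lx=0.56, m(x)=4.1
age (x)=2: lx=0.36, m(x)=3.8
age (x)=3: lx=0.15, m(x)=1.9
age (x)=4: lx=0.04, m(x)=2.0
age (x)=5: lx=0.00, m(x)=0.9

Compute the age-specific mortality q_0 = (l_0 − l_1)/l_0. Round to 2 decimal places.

0.44

q_0 = (l_0 − l_1) / l_0 = (1 − 0.56) / 1
     = 0.44 / 1 = 0.44 → 0.44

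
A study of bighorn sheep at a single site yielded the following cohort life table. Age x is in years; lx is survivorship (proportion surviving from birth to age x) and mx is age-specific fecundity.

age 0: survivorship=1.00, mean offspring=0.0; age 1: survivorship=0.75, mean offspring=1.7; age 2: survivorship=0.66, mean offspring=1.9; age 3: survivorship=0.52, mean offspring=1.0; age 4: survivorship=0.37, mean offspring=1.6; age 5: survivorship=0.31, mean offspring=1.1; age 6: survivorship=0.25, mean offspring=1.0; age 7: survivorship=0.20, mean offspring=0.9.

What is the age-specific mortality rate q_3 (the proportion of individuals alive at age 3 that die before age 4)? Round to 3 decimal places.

q_3 = (l_3 − l_4) / l_3 = (0.52 − 0.37) / 0.52
     = 0.15 / 0.52 = 0.288462… → 0.288

0.288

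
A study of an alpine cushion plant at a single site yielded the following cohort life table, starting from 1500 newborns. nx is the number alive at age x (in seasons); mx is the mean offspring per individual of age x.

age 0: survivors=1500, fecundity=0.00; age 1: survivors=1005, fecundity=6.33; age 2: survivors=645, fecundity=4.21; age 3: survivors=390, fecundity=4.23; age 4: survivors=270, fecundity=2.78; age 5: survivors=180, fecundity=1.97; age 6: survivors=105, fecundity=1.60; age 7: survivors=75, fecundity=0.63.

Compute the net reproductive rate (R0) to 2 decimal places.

lx = nx/n0 = nx/1500: 1, 0.67, 0.43, 0.26, 0.18, 0.12, 0.07, 0.05
lx·mx by age: 0, 4.2411, 1.8103, 1.0998, 0.5004, 0.2364, 0.112, 0.0315
R0 = Σ lx·mx = 8.0315 → 8.03

8.03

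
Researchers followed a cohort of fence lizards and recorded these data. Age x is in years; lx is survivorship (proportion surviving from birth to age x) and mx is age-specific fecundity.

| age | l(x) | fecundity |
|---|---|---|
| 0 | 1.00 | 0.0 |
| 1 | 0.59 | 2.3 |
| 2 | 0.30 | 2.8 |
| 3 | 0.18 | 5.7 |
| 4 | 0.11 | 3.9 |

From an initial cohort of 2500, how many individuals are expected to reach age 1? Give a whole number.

1475

Expected survivors = N0 · l_1 = 2500 × 0.59 = 1475 → 1475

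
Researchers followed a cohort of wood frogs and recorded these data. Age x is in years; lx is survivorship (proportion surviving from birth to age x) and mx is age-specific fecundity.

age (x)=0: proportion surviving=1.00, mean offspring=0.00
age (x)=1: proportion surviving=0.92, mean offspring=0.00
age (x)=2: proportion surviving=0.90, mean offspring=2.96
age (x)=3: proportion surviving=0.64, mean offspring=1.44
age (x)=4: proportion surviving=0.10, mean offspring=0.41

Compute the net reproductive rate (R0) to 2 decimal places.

3.63

lx·mx by age: 0, 0, 2.664, 0.9216, 0.041
R0 = Σ lx·mx = 3.6266 → 3.63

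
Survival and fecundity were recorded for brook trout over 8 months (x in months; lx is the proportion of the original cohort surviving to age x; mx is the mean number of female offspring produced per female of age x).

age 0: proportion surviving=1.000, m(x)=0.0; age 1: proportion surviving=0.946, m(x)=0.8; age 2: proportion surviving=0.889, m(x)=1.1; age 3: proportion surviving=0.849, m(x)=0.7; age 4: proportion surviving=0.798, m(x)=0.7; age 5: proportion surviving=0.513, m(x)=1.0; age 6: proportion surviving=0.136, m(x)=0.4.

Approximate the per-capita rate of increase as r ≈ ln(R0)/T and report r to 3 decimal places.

R0 = Σ lx·mx = 0 + 0.7568 + 0.9779 + 0.5943 + 0.5586 + 0.513 + 0.0544 = 3.455
Σ x·lx·mx = 9.6213; T = 9.6213/3.455 = 2.78475…
r ≈ ln(R0)/T = ln(3.455)/2.78475… = 0.44522… → 0.445

0.445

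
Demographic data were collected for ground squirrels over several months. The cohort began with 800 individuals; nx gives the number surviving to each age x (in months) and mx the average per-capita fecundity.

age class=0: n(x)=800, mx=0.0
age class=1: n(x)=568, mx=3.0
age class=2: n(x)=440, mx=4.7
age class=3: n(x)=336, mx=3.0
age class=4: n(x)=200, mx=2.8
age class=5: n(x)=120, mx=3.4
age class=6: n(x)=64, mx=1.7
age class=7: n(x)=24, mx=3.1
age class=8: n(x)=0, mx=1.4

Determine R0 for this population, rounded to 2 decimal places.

7.41

lx = nx/n0 = nx/800: 1, 0.71, 0.55, 0.42, 0.25, 0.15, 0.08, 0.03, 0
lx·mx by age: 0, 2.13, 2.585, 1.26, 0.7, 0.51, 0.136, 0.093, 0
R0 = Σ lx·mx = 7.414 → 7.41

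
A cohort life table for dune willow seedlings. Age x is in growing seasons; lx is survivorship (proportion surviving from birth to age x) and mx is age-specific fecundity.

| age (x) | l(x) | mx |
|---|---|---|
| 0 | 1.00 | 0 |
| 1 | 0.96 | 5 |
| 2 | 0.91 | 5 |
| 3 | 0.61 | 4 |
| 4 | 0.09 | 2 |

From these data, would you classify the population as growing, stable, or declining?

growing

R0 = Σ lx·mx = 0 + 4.8 + 4.55 + 2.44 + 0.18 = 11.97
R0 > 1, so the population is growing.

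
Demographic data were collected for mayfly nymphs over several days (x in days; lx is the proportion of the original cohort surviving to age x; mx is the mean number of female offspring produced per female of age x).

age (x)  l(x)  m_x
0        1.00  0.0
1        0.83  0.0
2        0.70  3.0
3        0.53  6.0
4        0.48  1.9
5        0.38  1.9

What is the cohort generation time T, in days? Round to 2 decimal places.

3.04

lx·mx: 0, 0, 2.1, 3.18, 0.912, 0.722 → R0 = 6.914
x·lx·mx: 0, 0, 4.2, 9.54, 3.648, 3.61 → Σ = 20.998
T = 20.998 / 6.914 = 3.037026… → 3.04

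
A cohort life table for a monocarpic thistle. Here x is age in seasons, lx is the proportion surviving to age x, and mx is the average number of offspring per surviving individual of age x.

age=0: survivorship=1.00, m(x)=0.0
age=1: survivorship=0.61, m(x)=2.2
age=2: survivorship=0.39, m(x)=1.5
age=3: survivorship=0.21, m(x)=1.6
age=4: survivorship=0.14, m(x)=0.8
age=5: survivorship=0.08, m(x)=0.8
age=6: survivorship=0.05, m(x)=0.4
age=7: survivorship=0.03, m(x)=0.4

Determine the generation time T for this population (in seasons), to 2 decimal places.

lx·mx: 0, 1.342, 0.585, 0.336, 0.112, 0.064, 0.02, 0.012 → R0 = 2.471
x·lx·mx: 0, 1.342, 1.17, 1.008, 0.448, 0.32, 0.12, 0.084 → Σ = 4.492
T = 4.492 / 2.471 = 1.817887… → 1.82

1.82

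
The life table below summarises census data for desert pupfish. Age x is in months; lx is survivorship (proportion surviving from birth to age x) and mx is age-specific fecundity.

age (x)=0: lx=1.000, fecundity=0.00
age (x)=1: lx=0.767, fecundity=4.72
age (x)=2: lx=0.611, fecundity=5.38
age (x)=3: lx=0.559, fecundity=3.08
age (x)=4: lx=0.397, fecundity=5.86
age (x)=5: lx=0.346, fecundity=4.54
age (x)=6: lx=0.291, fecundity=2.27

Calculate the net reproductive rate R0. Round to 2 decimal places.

13.19

lx·mx by age: 0, 3.62024, 3.28718, 1.72172, 2.32642, 1.57084, 0.66057
R0 = Σ lx·mx = 13.18697 → 13.19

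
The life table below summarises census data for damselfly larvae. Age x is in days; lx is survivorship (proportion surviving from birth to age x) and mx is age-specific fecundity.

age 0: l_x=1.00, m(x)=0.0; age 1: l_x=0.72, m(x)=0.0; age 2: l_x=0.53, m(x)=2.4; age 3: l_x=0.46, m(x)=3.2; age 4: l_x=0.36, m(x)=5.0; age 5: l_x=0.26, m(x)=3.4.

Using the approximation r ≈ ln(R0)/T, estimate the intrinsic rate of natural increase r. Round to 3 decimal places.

0.494

R0 = Σ lx·mx = 0 + 0 + 1.272 + 1.472 + 1.8 + 0.884 = 5.428
Σ x·lx·mx = 18.58; T = 18.58/5.428 = 3.42299…
r ≈ ln(R0)/T = ln(5.428)/3.42299… = 0.49418… → 0.494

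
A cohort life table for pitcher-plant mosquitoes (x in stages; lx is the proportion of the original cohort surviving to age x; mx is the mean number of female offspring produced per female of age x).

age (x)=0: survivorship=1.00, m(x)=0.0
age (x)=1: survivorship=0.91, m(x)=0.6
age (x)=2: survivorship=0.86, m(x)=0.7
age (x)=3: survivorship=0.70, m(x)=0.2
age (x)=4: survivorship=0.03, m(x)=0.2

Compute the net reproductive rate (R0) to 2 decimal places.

lx·mx by age: 0, 0.546, 0.602, 0.14, 0.006
R0 = Σ lx·mx = 1.294 → 1.29

1.29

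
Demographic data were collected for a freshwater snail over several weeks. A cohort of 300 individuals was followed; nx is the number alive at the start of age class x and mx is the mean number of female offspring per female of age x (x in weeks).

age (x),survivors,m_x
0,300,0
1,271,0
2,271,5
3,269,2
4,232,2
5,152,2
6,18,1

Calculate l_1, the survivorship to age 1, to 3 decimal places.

l_1 = n_1/n_0 = 271/300 = 0.903333… → 0.903

0.903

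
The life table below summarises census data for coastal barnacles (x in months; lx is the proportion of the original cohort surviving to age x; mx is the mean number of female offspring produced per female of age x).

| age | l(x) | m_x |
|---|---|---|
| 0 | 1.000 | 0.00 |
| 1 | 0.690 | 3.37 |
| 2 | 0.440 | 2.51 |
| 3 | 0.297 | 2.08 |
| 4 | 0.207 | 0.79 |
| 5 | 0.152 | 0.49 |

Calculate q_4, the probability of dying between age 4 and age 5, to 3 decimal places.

0.266

q_4 = (l_4 − l_5) / l_4 = (0.207 − 0.152) / 0.207
     = 0.055 / 0.207 = 0.2657… → 0.266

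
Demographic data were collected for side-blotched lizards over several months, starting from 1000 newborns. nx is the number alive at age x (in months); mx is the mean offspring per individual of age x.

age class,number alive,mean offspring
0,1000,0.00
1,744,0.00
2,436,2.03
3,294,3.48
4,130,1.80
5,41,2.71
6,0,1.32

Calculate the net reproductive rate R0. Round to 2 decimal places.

2.25

lx = nx/n0 = nx/1000: 1, 0.744, 0.436, 0.294, 0.13, 0.041, 0
lx·mx by age: 0, 0, 0.88508, 1.02312, 0.234, 0.11111, 0
R0 = Σ lx·mx = 2.25331 → 2.25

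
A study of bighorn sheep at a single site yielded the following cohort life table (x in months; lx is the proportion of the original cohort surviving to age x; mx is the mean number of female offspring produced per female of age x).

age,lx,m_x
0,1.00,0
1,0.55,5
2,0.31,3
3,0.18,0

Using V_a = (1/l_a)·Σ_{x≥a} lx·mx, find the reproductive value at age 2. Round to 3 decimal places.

3.000

lx·mx for x ≥ 2: 0.93, 0 → sum = 0.93
V_2 = 0.93 / l_2 = 0.93 / 0.31 = 3 → 3.000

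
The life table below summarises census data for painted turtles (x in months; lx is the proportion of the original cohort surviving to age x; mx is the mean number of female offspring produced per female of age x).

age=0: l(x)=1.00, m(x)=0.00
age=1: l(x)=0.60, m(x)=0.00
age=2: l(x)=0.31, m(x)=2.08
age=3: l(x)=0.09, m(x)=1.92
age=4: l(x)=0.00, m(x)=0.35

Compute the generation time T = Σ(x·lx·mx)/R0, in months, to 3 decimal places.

2.211

lx·mx: 0, 0, 0.6448, 0.1728, 0 → R0 = 0.8176
x·lx·mx: 0, 0, 1.2896, 0.5184, 0 → Σ = 1.808
T = 1.808 / 0.8176 = 2.21135… → 2.211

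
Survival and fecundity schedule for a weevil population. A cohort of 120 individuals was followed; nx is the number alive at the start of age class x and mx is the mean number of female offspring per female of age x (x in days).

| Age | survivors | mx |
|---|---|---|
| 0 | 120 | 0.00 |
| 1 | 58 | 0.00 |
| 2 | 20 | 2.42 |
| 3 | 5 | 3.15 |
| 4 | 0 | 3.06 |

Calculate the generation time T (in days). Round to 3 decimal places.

2.246

lx = nx/n0 = nx/120: 1, 0.48333…, 0.16667…, 0.04167…, 0
lx·mx: 0, 0, 0.403333…, 0.13125…, 0 → R0 = 0.534583…
x·lx·mx: 0, 0, 0.806667…, 0.39375…, 0 → Σ = 1.200417…
T = 1.200417… / 0.534583… = 2.245518… → 2.246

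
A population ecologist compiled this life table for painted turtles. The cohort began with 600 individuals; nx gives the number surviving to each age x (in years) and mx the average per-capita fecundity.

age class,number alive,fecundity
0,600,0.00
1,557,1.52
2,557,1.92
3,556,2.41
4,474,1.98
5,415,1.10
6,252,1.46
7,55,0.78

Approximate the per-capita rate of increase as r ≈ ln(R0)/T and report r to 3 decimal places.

lx = nx/n0 = nx/600: 1, 0.92833…, 0.92833…, 0.92667…, 0.79, 0.69167…, 0.42, 0.09167…
R0 = Σ lx·mx = 0 + 1.41107… + 1.7824… + 2.23327… + 1.5642 + 0.76083… + 0.6132 + 0.0715… = 8.436467…
Σ x·lx·mx = 25.916333…; T = 25.916333…/8.436467… = 3.07194…
r ≈ ln(R0)/T = ln(8.436467…)/3.07194… = 0.69421… → 0.694

0.694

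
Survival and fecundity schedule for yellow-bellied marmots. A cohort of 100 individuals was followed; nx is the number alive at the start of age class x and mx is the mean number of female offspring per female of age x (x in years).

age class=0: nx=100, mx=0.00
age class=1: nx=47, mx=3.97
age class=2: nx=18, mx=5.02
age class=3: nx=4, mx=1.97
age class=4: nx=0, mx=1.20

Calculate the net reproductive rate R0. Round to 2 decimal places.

lx = nx/n0 = nx/100: 1, 0.47, 0.18, 0.04, 0
lx·mx by age: 0, 1.8659, 0.9036, 0.0788, 0
R0 = Σ lx·mx = 2.8483 → 2.85

2.85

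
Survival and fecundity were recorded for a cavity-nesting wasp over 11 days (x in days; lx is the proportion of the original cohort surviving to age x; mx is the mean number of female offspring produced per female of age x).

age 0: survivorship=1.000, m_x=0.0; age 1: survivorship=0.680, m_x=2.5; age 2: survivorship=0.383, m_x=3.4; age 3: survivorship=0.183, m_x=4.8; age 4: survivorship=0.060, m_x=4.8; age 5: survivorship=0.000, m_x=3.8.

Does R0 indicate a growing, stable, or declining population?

R0 = Σ lx·mx = 0 + 1.7 + 1.3022 + 0.8784 + 0.288 + 0 = 4.1686
R0 > 1, so the population is growing.

growing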